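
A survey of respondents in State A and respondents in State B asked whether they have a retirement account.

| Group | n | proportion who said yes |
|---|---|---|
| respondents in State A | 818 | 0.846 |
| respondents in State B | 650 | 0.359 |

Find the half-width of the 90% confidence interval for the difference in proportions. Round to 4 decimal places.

The two standard errors are √(0.8460×0.1540/818) = 0.01262 and √(0.3590×0.6410/650) = 0.01882.
Because the samples are independent, SE_diff = √(0.01262² + 0.01882²) = 0.02266.
Using z* = 1.645 for 90%, ME = 1.645 × 0.02266 = 0.03728.

0.0373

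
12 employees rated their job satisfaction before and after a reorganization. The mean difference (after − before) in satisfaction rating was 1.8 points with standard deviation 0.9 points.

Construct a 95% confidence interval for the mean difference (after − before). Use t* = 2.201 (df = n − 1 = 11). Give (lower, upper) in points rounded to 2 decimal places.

This is a matched-pairs design, so SE = s_d/√n = 0.9/√12 = 0.2598.
Margin = 2.201 × 0.2598 = 0.5718; the interval is 1.8 ± 0.5718 = (1.23, 2.37).

(1.23, 2.37)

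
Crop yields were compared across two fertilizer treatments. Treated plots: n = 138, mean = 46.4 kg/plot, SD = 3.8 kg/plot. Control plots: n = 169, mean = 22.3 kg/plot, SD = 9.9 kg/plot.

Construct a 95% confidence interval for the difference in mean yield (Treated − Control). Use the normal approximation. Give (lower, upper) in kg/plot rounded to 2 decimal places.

Per-group SEs: s₁/√n₁ = 3.8/√138 = 0.3235, s₂/√n₂ = 9.9/√169 = 0.7615.
Unpooled SE of the difference: √(0.10465225 + 0.57988225) = 0.8274.
Margin of error = z* · SE = 1.960 × 0.8274 = 1.6217.
x̄₁ − x̄₂ = 46.4 − 22.3 = 24.1000.
CI: 24.1000 ± 1.6217 = (22.48, 25.72).

(22.48, 25.72)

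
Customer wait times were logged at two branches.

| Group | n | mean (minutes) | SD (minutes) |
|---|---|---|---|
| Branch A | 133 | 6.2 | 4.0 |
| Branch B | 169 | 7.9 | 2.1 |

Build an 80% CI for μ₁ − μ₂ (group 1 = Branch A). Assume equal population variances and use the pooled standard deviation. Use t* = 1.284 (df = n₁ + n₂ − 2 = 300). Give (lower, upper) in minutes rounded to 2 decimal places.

(-2.16, -1.24)

s_p = √[((n₁−1)s₁² + (n₂−1)s₂²)/(n₁+n₂−2)] = √[(132·4.0² + 168·2.1²)/300] = 3.0838.
SE = 3.0838·√(1/133 + 1/169) = 0.3575.
With t* = 1.284, margin = 1.284 × 0.3575 = 0.4590.
x̄₁ − x̄₂ = 6.2 − 7.9 = -1.7000; interval -1.7000 ± 0.4590 = (-2.16, -1.24).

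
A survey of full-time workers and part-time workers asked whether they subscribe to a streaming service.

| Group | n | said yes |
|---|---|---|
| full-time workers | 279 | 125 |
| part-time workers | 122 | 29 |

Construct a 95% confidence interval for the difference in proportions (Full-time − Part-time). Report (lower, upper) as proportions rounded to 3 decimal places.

First, p̂₁ = 125/279 = 0.4480; p̂₂ = 29/122 = 0.2377.
The two standard errors are √(0.4480×0.5520/279) = 0.02977 and √(0.2377×0.7623/122) = 0.03854.
Because the samples are independent, SE_diff = √(0.02977² + 0.03854²) = 0.04870.
Using z* = 1.960 for 95%, ME = 1.960 × 0.04870 = 0.09545.
p̂₁ − p̂₂ = 0.2103; interval 0.2103 ± 0.09545 gives (0.115, 0.306).

(0.115, 0.306)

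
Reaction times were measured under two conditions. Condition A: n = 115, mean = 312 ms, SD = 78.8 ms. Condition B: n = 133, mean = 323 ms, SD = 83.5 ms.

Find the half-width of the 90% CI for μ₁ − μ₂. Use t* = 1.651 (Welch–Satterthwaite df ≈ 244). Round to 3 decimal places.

Standard errors of each mean: 78.8/√115 = 7.3481 and 83.5/√133 = 7.2404.
SE(x̄₁ − x̄₂) = √(7.3481² + 7.2404²) = 10.3159 for independent samples with unequal variances.
With t* = 1.651, the margin is 1.651 × 10.3159 = 17.0316.

17.032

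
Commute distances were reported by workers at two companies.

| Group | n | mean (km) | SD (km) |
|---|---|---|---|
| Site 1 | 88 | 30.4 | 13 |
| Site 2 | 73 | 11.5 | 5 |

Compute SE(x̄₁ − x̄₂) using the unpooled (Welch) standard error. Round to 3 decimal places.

1.504

Per-group SEs: s₁/√n₁ = 13/√88 = 1.3858, s₂/√n₂ = 5/√73 = 0.5852.
Unpooled SE of the difference: √(1.92044164 + 0.34245904) = 1.5043.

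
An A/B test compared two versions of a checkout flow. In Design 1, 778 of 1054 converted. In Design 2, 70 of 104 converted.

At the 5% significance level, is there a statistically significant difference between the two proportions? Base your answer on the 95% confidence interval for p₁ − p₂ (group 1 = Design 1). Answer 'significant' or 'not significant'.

First, p̂₁ = 778/1054 = 0.7381; p̂₂ = 70/104 = 0.6731.
The two standard errors are √(0.7381×0.2619/1054) = 0.01354 and √(0.6731×0.3269/104) = 0.04600.
Because the samples are independent, SE_diff = √(0.01354² + 0.04600²) = 0.04795.
Using z* = 1.960 for 95%, ME = 1.960 × 0.04795 = 0.09398.
p̂₁ − p̂₂ = 0.0650; interval 0.0650 ± 0.09398 gives (-0.02898, 0.15898).
The interval (-0.02898, 0.15898) contains 0, so the difference is not significant.

not significant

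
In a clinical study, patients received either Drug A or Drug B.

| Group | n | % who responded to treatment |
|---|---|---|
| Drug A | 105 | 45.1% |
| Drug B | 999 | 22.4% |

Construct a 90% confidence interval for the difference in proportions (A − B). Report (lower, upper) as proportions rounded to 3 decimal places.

Each SE is √(p̂(1−p̂)/n): √(0.4510·0.5490/105) = 0.04856 and √(0.2240·0.7760/999) = 0.01319.
SE(p̂₁ − p̂₂) = √(SE₁² + SE₂²) = √(0.0023580736 + 0.0001739761) = 0.05032, since the two samples are independent.
At 90% confidence z* = 1.645; margin = 1.645 × 0.05032 = 0.08278.
The difference is 0.4510 − 0.2240 = 0.2270, so the interval is 0.2270 ± 0.08278 = (0.144, 0.310).

(0.144, 0.310)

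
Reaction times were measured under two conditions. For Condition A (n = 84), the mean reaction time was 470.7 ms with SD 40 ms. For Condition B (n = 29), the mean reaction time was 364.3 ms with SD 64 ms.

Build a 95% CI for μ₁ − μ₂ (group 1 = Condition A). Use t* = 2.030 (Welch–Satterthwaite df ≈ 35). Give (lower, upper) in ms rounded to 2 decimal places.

(80.70, 132.10)

Standard errors of each mean: 40/√84 = 4.3644 and 64/√29 = 11.8845.
SE(x̄₁ − x̄₂) = √(4.3644² + 11.8845²) = 12.6605 for independent samples with unequal variances.
With t* = 2.030, the margin is 2.030 × 12.6605 = 25.7008.
x̄₁ − x̄₂ = 470.7 − 364.3 = 106.4000; the interval is 106.4000 ± 25.7008 = (80.70, 132.10).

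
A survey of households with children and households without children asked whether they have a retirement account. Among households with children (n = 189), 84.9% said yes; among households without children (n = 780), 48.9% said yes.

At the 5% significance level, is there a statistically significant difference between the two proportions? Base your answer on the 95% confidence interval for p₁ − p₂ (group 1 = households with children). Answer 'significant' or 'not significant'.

The two standard errors are √(0.8490×0.1510/189) = 0.02604 and √(0.4890×0.5110/780) = 0.01790.
Because the samples are independent, SE_diff = √(0.02604² + 0.01790²) = 0.03160.
Using z* = 1.960 for 95%, ME = 1.960 × 0.03160 = 0.06194.
p̂₁ − p̂₂ = 0.3600; interval 0.3600 ± 0.06194 gives (0.29806, 0.42194).
The interval (0.29806, 0.42194) does not contain 0, so the difference is significant.

significant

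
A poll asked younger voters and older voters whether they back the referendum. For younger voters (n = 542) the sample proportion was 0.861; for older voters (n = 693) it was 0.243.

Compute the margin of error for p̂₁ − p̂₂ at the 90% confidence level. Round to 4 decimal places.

0.0363

Each SE is √(p̂(1−p̂)/n): √(0.8610·0.1390/542) = 0.01486 and √(0.2430·0.7570/693) = 0.01629.
SE(p̂₁ − p̂₂) = √(SE₁² + SE₂²) = √(0.0002208196 + 0.0002653641) = 0.02205, since the two samples are independent.
At 90% confidence z* = 1.645; margin = 1.645 × 0.02205 = 0.03627.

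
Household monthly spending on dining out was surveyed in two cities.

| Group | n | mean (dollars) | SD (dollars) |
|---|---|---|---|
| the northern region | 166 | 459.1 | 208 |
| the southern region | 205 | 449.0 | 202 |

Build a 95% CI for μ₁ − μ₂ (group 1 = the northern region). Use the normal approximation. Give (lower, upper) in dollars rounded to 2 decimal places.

(-31.92, 52.12)

Per-group SEs: s₁/√n₁ = 208/√166 = 16.1439, s₂/√n₂ = 202/√205 = 14.1083.
Unpooled SE of the difference: √(260.62550721 + 199.04412889) = 21.4399.
Margin of error = z* · SE = 1.960 × 21.4399 = 42.0222.
x̄₁ − x̄₂ = 459.1 − 449.0 = 10.1000.
CI: 10.1000 ± 42.0222 = (-31.92, 52.12).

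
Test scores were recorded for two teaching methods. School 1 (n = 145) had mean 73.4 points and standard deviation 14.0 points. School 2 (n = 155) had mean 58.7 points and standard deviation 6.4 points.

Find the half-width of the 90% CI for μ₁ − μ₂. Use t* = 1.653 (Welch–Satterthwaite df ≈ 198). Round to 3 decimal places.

2.101

Per-group SEs: s₁/√n₁ = 14.0/√145 = 1.1626, s₂/√n₂ = 6.4/√155 = 0.5141.
Unpooled SE of the difference: √(1.35163876 + 0.26429881) = 1.2712.
Margin of error = t* · SE = 1.653 × 1.2712 = 2.1013.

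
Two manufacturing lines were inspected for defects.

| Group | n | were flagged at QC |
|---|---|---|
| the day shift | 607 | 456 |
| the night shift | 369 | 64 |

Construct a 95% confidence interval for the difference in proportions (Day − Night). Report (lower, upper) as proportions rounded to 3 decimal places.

p̂₁ = 456/607 = 0.7512 and p̂₂ = 64/369 = 0.1734.
SE₁ = √(p̂₁(1−p̂₁)/n₁) = √(0.7512·0.2488/607) = 0.01755; SE₂ = √(0.1734·0.8266/369) = 0.01971.
Independent samples: SE of the difference = √(SE₁² + SE₂²) = √(0.0003080025 + 0.0003884841) = 0.02639.
z* for 95% confidence is 1.960, so the margin of error is 1.960 × 0.02639 = 0.05172.
Point estimate p̂₁ − p̂₂ = 0.7512 − 0.1734 = 0.5778.
0.5778 ± 0.05172 → (0.526, 0.630).

(0.526, 0.630)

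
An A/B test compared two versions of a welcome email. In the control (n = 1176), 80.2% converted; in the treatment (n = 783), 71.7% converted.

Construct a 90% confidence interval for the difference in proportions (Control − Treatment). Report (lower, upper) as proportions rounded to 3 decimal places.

The two standard errors are √(0.8020×0.1980/1176) = 0.01162 and √(0.7170×0.2830/783) = 0.01610.
Because the samples are independent, SE_diff = √(0.01162² + 0.01610²) = 0.01986.
Using z* = 1.645 for 90%, ME = 1.645 × 0.01986 = 0.03267.
p̂₁ − p̂₂ = 0.0850; interval 0.0850 ± 0.03267 gives (0.052, 0.118).

(0.052, 0.118)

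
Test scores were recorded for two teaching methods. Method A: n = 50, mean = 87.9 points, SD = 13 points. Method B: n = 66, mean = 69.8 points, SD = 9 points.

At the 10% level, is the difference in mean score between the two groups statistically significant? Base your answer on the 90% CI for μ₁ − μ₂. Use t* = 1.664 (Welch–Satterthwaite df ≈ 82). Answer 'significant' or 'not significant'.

Per-group SEs: s₁/√n₁ = 13/√50 = 1.8385, s₂/√n₂ = 9/√66 = 1.1078.
Unpooled SE of the difference: √(3.38008225 + 1.22722084) = 2.1465.
Margin of error = t* · SE = 1.664 × 2.1465 = 3.5718.
x̄₁ − x̄₂ = 87.9 − 69.8 = 18.1000.
CI: 18.1000 ± 3.5718 = (14.5282, 21.6718).
The interval (14.5282, 21.6718) does not contain 0, so the difference is significant.

significant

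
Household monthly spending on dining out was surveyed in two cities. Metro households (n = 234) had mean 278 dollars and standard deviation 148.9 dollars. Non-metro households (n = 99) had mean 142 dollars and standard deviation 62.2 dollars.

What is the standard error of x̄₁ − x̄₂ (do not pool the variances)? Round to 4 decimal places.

11.5684

Standard errors of each mean: 148.9/√234 = 9.7339 and 62.2/√99 = 6.2513.
SE(x̄₁ − x̄₂) = √(9.7339² + 6.2513²) = 11.5684 for independent samples with unequal variances.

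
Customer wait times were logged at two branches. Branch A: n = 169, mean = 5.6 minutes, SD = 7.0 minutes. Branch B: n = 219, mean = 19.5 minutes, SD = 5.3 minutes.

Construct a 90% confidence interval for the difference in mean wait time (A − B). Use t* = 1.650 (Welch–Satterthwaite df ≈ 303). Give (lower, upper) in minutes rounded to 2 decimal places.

Standard errors of each mean: 7.0/√169 = 0.5385 and 5.3/√219 = 0.3581.
SE(x̄₁ − x̄₂) = √(0.5385² + 0.3581²) = 0.6467 for independent samples with unequal variances.
With t* = 1.650, the margin is 1.650 × 0.6467 = 1.0671.
x̄₁ − x̄₂ = 5.6 − 19.5 = -13.9000; the interval is -13.9000 ± 1.0671 = (-14.97, -12.83).

(-14.97, -12.83)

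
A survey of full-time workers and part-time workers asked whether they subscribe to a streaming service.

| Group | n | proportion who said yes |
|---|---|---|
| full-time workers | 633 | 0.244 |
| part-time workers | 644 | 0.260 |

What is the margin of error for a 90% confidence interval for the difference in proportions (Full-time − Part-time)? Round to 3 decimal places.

0.040

SE₁ = √(p̂₁(1−p̂₁)/n₁) = √(0.2440·0.7560/633) = 0.01707; SE₂ = √(0.2600·0.7400/644) = 0.01728.
Independent samples: SE of the difference = √(SE₁² + SE₂²) = √(0.0002913849 + 0.0002985984) = 0.02429.
z* for 90% confidence is 1.645, so the margin of error is 1.645 × 0.02429 = 0.03996.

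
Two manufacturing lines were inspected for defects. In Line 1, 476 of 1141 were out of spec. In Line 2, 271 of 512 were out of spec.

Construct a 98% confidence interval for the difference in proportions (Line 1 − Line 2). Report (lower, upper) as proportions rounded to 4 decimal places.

(-0.1736, -0.0506)

p̂₁ = 476/1141 = 0.4172 and p̂₂ = 271/512 = 0.5293.
SE₁ = √(p̂₁(1−p̂₁)/n₁) = √(0.4172·0.5828/1141) = 0.01460; SE₂ = √(0.5293·0.4707/512) = 0.02206.
Independent samples: SE of the difference = √(SE₁² + SE₂²) = √(0.00021316 + 0.0004866436) = 0.02645.
z* for 98% confidence is 2.326, so the margin of error is 2.326 × 0.02645 = 0.06152.
Point estimate p̂₁ − p̂₂ = 0.4172 − 0.5293 = -0.1121.
-0.1121 ± 0.06152 → (-0.1736, -0.0506).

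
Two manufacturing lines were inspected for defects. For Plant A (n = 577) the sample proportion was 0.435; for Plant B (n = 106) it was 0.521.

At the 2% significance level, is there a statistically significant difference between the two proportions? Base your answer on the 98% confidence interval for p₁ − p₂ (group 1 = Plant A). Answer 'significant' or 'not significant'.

not significant

Each SE is √(p̂(1−p̂)/n): √(0.4350·0.5650/577) = 0.02064 and √(0.5210·0.4790/106) = 0.04852.
SE(p̂₁ − p̂₂) = √(SE₁² + SE₂²) = √(0.0004260096 + 0.0023541904) = 0.05273, since the two samples are independent.
At 98% confidence z* = 2.326; margin = 2.326 × 0.05273 = 0.12265.
The difference is 0.4350 − 0.5210 = -0.0860, so the interval is -0.0860 ± 0.12265 = (-0.20865, 0.03665).
The interval (-0.20865, 0.03665) contains 0, so the difference is not significant.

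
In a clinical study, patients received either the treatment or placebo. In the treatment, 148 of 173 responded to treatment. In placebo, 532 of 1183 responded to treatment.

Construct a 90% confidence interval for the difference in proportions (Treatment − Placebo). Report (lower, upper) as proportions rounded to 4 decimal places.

(0.3558, 0.4558)

First, p̂₁ = 148/173 = 0.8555; p̂₂ = 532/1183 = 0.4497.
The two standard errors are √(0.8555×0.1445/173) = 0.02673 and √(0.4497×0.5503/1183) = 0.01446.
Because the samples are independent, SE_diff = √(0.02673² + 0.01446²) = 0.03039.
Using z* = 1.645 for 90%, ME = 1.645 × 0.03039 = 0.04999.
p̂₁ − p̂₂ = 0.4058; interval 0.4058 ± 0.04999 gives (0.3558, 0.4558).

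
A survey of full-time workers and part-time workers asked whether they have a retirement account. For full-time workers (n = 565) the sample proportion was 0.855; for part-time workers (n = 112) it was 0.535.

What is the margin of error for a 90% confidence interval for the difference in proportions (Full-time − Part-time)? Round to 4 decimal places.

0.0813

Each SE is √(p̂(1−p̂)/n): √(0.8550·0.1450/565) = 0.01481 and √(0.5350·0.4650/112) = 0.04713.
SE(p̂₁ − p̂₂) = √(SE₁² + SE₂²) = √(0.0002193361 + 0.0022212369) = 0.04940, since the two samples are independent.
At 90% confidence z* = 1.645; margin = 1.645 × 0.04940 = 0.08126.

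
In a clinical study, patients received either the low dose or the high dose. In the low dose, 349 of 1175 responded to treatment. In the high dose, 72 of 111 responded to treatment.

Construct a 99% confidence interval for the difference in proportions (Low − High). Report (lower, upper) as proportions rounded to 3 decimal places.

First, p̂₁ = 349/1175 = 0.2970; p̂₂ = 72/111 = 0.6486.
The two standard errors are √(0.2970×0.7030/1175) = 0.01333 and √(0.6486×0.3514/111) = 0.04531.
Because the samples are independent, SE_diff = √(0.01333² + 0.04531²) = 0.04723.
Using z* = 2.576 for 99%, ME = 2.576 × 0.04723 = 0.12166.
p̂₁ − p̂₂ = -0.3516; interval -0.3516 ± 0.12166 gives (-0.473, -0.230).

(-0.473, -0.230)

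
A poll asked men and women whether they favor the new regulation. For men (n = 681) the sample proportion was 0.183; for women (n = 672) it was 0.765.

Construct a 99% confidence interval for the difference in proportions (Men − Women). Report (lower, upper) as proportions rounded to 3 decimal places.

SE₁ = √(p̂₁(1−p̂₁)/n₁) = √(0.1830·0.8170/681) = 0.01482; SE₂ = √(0.7650·0.2350/672) = 0.01636.
Independent samples: SE of the difference = √(SE₁² + SE₂²) = √(0.0002196324 + 0.0002676496) = 0.02207.
z* for 99% confidence is 2.576, so the margin of error is 2.576 × 0.02207 = 0.05685.
Point estimate p̂₁ − p̂₂ = 0.1830 − 0.7650 = -0.5820.
-0.5820 ± 0.05685 → (-0.639, -0.525).

(-0.639, -0.525)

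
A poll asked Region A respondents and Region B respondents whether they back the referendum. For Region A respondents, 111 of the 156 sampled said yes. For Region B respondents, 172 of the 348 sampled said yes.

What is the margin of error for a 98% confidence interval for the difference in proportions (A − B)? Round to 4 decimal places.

First, p̂₁ = 111/156 = 0.7115; p̂₂ = 172/348 = 0.4943.
The two standard errors are √(0.7115×0.2885/156) = 0.03627 and √(0.4943×0.5057/348) = 0.02680.
Because the samples are independent, SE_diff = √(0.03627² + 0.02680²) = 0.04510.
Using z* = 2.326 for 98%, ME = 2.326 × 0.04510 = 0.10490.

0.1049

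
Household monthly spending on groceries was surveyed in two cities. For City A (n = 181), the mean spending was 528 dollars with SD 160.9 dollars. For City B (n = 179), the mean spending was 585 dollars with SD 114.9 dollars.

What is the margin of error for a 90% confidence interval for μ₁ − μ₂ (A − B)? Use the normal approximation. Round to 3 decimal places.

Standard errors of each mean: 160.9/√181 = 11.9596 and 114.9/√179 = 8.5880.
SE(x̄₁ − x̄₂) = √(11.9596² + 8.5880²) = 14.7236 for independent samples with unequal variances.
With z* = 1.645, the margin is 1.645 × 14.7236 = 24.2203.

24.220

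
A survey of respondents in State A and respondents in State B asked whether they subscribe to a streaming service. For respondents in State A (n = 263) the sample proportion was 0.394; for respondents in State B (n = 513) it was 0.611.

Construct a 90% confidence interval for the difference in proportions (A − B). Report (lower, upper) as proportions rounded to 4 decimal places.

(-0.2779, -0.1561)

Each SE is √(p̂(1−p̂)/n): √(0.3940·0.6060/263) = 0.03013 and √(0.6110·0.3890/513) = 0.02152.
SE(p̂₁ − p̂₂) = √(SE₁² + SE₂²) = √(0.0009078169 + 0.0004631104) = 0.03703, since the two samples are independent.
At 90% confidence z* = 1.645; margin = 1.645 × 0.03703 = 0.06091.
The difference is 0.3940 − 0.6110 = -0.2170, so the interval is -0.2170 ± 0.06091 = (-0.2779, -0.1561).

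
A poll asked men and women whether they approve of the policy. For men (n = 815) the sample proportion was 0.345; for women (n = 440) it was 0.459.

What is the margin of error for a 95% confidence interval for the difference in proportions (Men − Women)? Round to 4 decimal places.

0.0569

Each SE is √(p̂(1−p̂)/n): √(0.3450·0.6550/815) = 0.01665 and √(0.4590·0.5410/440) = 0.02376.
SE(p̂₁ − p̂₂) = √(SE₁² + SE₂²) = √(0.0002772225 + 0.0005645376) = 0.02901, since the two samples are independent.
At 95% confidence z* = 1.960; margin = 1.960 × 0.02901 = 0.05686.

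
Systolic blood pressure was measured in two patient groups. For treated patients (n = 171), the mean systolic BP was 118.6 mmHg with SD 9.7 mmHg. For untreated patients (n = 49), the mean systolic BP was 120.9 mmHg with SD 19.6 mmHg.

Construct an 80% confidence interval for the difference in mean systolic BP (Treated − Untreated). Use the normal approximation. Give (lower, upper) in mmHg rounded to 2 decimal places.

(-6.01, 1.41)

SE₁ = s₁/√n₁ = 9.7/√171 = 0.7418; SE₂ = 19.6/√49 = 2.8000.
Independent samples, unequal variances: SE_diff = √(SE₁² + SE₂²) = √(0.55026724 + 7.84) = 2.8966.
z* = 1.282, so margin of error = 1.282 × 2.8966 = 3.7134.
Difference in means = 118.6 − 120.9 = -2.3000.
-2.3000 ± 3.7134 → (-6.01, 1.41).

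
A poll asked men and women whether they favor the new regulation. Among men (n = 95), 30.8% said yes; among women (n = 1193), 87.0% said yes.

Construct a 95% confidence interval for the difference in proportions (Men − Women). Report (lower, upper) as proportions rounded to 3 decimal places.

The two standard errors are √(0.3080×0.6920/95) = 0.04737 and √(0.8700×0.1300/1193) = 0.00974.
Because the samples are independent, SE_diff = √(0.04737² + 0.00974²) = 0.04836.
Using z* = 1.960 for 95%, ME = 1.960 × 0.04836 = 0.09479.
p̂₁ − p̂₂ = -0.5620; interval -0.5620 ± 0.09479 gives (-0.657, -0.467).

(-0.657, -0.467)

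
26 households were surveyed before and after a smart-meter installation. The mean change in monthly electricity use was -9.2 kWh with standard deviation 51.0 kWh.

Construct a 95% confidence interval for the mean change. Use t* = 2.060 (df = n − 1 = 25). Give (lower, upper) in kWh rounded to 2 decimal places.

Paired design: SE = s_d/√n = 51.0/√26 = 10.0019.
t* = 2.060; margin of error = 2.060 × 10.0019 = 20.6039.
-9.2 ± 20.6039 → (-29.80, 11.40).

(-29.80, 11.40)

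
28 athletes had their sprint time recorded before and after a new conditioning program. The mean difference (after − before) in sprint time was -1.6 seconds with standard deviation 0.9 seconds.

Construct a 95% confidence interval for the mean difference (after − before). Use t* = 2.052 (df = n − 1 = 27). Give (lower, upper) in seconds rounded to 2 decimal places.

(-1.95, -1.25)

This is a matched-pairs design, so SE = s_d/√n = 0.9/√28 = 0.1701.
Margin = 2.052 × 0.1701 = 0.3490; the interval is -1.6 ± 0.3490 = (-1.95, -1.25).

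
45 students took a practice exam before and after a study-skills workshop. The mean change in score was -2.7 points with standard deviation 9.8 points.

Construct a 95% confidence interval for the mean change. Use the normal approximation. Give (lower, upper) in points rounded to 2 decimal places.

(-5.56, 0.16)

This is a matched-pairs design, so SE = s_d/√n = 9.8/√45 = 1.4609.
Margin = 1.960 × 1.4609 = 2.8634; the interval is -2.7 ± 2.8634 = (-5.56, 0.16).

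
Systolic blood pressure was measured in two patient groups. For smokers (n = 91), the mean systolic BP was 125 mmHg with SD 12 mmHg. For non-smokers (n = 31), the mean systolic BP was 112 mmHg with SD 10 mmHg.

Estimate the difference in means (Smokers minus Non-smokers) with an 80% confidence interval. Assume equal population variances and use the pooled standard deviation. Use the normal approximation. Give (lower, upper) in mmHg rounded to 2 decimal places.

(9.93, 16.07)

s_p = √[((n₁−1)s₁² + (n₂−1)s₂²)/(n₁+n₂−2)] = √[(90·12² + 30·10²)/120] = 11.5326.
SE = 11.5326·√(1/91 + 1/31) = 2.3983.
With z* = 1.282, margin = 1.282 × 2.3983 = 3.0746.
x̄₁ − x̄₂ = 125 − 112 = 13.0000; interval 13.0000 ± 3.0746 = (9.93, 16.07).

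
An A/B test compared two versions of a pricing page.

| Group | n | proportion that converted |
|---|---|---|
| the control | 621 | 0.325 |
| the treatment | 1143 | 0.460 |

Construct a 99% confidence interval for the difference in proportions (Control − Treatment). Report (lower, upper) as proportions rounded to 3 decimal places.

Each SE is √(p̂(1−p̂)/n): √(0.3250·0.6750/621) = 0.01880 and √(0.4600·0.5400/1143) = 0.01474.
SE(p̂₁ − p̂₂) = √(SE₁² + SE₂²) = √(0.00035344 + 0.0002172676) = 0.02389, since the two samples are independent.
At 99% confidence z* = 2.576; margin = 2.576 × 0.02389 = 0.06154.
The difference is 0.3250 − 0.4600 = -0.1350, so the interval is -0.1350 ± 0.06154 = (-0.197, -0.073).

(-0.197, -0.073)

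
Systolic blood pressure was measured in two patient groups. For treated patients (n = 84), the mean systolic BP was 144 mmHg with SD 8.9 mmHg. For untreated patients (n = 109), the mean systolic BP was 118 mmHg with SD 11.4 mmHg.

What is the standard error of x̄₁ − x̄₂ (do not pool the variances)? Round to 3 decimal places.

Per-group SEs: s₁/√n₁ = 8.9/√84 = 0.9711, s₂/√n₂ = 11.4/√109 = 1.0919.
Unpooled SE of the difference: √(0.94303521 + 1.19224561) = 1.4613.

1.461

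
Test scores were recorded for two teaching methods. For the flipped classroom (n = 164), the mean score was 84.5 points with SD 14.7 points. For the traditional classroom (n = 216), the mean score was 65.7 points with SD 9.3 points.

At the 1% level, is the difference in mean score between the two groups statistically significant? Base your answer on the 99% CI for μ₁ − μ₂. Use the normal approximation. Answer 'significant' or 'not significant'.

Per-group SEs: s₁/√n₁ = 14.7/√164 = 1.1479, s₂/√n₂ = 9.3/√216 = 0.6328.
Unpooled SE of the difference: √(1.31767441 + 0.40043584) = 1.3108.
Margin of error = z* · SE = 2.576 × 1.3108 = 3.3766.
x̄₁ − x̄₂ = 84.5 − 65.7 = 18.8000.
CI: 18.8000 ± 3.3766 = (15.4234, 22.1766).
The interval (15.4234, 22.1766) does not contain 0, so the difference is significant.

significant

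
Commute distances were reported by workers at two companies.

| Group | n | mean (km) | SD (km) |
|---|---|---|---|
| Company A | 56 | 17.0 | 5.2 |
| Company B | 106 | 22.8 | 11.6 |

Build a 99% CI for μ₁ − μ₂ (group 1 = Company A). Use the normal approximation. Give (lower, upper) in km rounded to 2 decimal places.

Standard errors of each mean: 5.2/√56 = 0.6949 and 11.6/√106 = 1.1267.
SE(x̄₁ − x̄₂) = √(0.6949² + 1.1267²) = 1.3238 for independent samples with unequal variances.
With z* = 2.576, the margin is 2.576 × 1.3238 = 3.4101.
x̄₁ − x̄₂ = 17.0 − 22.8 = -5.8000; the interval is -5.8000 ± 3.4101 = (-9.21, -2.39).

(-9.21, -2.39)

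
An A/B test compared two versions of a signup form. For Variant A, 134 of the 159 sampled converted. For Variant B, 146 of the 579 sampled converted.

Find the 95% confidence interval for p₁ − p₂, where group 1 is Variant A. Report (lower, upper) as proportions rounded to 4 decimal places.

(0.5239, 0.6573)

p̂₁ = 134/159 = 0.8428 and p̂₂ = 146/579 = 0.2522.
SE₁ = √(p̂₁(1−p̂₁)/n₁) = √(0.8428·0.1572/159) = 0.02887; SE₂ = √(0.2522·0.7478/579) = 0.01805.
Independent samples: SE of the difference = √(SE₁² + SE₂²) = √(0.0008334769 + 0.0003258025) = 0.03405.
z* for 95% confidence is 1.960, so the margin of error is 1.960 × 0.03405 = 0.06674.
Point estimate p̂₁ − p̂₂ = 0.8428 − 0.2522 = 0.5906.
0.5906 ± 0.06674 → (0.5239, 0.6573).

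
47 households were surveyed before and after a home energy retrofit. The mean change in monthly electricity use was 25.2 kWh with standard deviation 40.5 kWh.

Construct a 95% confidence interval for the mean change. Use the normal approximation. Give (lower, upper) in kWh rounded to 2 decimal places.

This is a matched-pairs design, so SE = s_d/√n = 40.5/√47 = 5.9075.
Margin = 1.960 × 5.9075 = 11.5787; the interval is 25.2 ± 11.5787 = (13.62, 36.78).

(13.62, 36.78)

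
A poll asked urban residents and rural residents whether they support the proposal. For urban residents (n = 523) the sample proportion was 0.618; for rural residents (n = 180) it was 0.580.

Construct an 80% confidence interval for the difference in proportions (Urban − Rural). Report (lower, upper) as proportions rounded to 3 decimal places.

The two standard errors are √(0.6180×0.3820/523) = 0.02125 and √(0.5800×0.4200/180) = 0.03679.
Because the samples are independent, SE_diff = √(0.02125² + 0.03679²) = 0.04249.
Using z* = 1.282 for 80%, ME = 1.282 × 0.04249 = 0.05447.
p̂₁ − p̂₂ = 0.0380; interval 0.0380 ± 0.05447 gives (-0.016, 0.092).

(-0.016, 0.092)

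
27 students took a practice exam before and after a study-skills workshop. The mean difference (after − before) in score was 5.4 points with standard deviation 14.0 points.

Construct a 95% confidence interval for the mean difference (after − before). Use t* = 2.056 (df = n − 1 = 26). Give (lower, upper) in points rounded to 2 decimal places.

This is a matched-pairs design, so SE = s_d/√n = 14.0/√27 = 2.6943.
Margin = 2.056 × 2.6943 = 5.5395; the interval is 5.4 ± 5.5395 = (-0.14, 10.94).

(-0.14, 10.94)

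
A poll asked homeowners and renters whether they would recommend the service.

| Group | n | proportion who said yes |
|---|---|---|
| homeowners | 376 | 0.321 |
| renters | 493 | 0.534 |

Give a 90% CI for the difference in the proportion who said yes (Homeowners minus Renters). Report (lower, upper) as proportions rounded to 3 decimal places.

(-0.267, -0.159)

Each SE is √(p̂(1−p̂)/n): √(0.3210·0.6790/376) = 0.02408 and √(0.5340·0.4660/493) = 0.02247.
SE(p̂₁ − p̂₂) = √(SE₁² + SE₂²) = √(0.0005798464 + 0.0005049009) = 0.03294, since the two samples are independent.
At 90% confidence z* = 1.645; margin = 1.645 × 0.03294 = 0.05419.
The difference is 0.3210 − 0.5340 = -0.2130, so the interval is -0.2130 ± 0.05419 = (-0.267, -0.159).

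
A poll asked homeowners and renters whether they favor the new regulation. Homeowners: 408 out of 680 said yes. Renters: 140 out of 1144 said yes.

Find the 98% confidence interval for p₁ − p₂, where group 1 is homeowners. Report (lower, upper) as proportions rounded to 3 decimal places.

Sample proportions: 408/680 = 0.6000, 140/1144 = 0.1224.
Each SE is √(p̂(1−p̂)/n): √(0.6000·0.4000/680) = 0.01879 and √(0.1224·0.8776/1144) = 0.00969.
SE(p̂₁ − p̂₂) = √(SE₁² + SE₂²) = √(0.0003530641 + 0.0000938961) = 0.02114, since the two samples are independent.
At 98% confidence z* = 2.326; margin = 2.326 × 0.02114 = 0.04917.
The difference is 0.6000 − 0.1224 = 0.4776, so the interval is 0.4776 ± 0.04917 = (0.428, 0.527).

(0.428, 0.527)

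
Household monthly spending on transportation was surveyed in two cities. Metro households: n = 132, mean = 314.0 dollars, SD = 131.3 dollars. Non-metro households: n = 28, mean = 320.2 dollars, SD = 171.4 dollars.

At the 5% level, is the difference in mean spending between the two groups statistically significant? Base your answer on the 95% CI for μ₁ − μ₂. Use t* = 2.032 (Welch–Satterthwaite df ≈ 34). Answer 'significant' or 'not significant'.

Standard errors of each mean: 131.3/√132 = 11.4282 and 171.4/√28 = 32.3916.
SE(x̄₁ − x̄₂) = √(11.4282² + 32.3916²) = 34.3485 for independent samples with unequal variances.
With t* = 2.032, the margin is 2.032 × 34.3485 = 69.7962.
x̄₁ − x̄₂ = 314.0 − 320.2 = -6.2000; the interval is -6.2000 ± 69.7962 = (-75.9962, 63.5962).
The interval (-75.9962, 63.5962) contains 0, so the difference is not significant.

not significant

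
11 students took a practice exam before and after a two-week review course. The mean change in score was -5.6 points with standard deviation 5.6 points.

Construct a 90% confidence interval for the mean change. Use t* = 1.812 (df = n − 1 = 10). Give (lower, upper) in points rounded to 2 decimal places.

(-8.66, -2.54)

Paired design: SE = s_d/√n = 5.6/√11 = 1.6885.
t* = 1.812; margin of error = 1.812 × 1.6885 = 3.0596.
-5.6 ± 3.0596 → (-8.66, -2.54).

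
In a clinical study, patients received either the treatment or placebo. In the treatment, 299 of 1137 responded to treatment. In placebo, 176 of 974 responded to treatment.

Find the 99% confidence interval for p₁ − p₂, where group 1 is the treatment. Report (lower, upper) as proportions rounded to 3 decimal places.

Sample proportions: 299/1137 = 0.2630, 176/974 = 0.1807.
Each SE is √(p̂(1−p̂)/n): √(0.2630·0.7370/1137) = 0.01306 and √(0.1807·0.8193/974) = 0.01233.
SE(p̂₁ − p̂₂) = √(SE₁² + SE₂²) = √(0.0001705636 + 0.0001520289) = 0.01796, since the two samples are independent.
At 99% confidence z* = 2.576; margin = 2.576 × 0.01796 = 0.04626.
The difference is 0.2630 − 0.1807 = 0.0823, so the interval is 0.0823 ± 0.04626 = (0.036, 0.129).

(0.036, 0.129)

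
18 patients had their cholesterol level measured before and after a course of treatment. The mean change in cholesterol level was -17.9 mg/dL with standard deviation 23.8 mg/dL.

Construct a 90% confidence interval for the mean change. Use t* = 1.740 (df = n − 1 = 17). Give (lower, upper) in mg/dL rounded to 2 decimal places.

(-27.66, -8.14)

This is a matched-pairs design, so SE = s_d/√n = 23.8/√18 = 5.6097.
Margin = 1.740 × 5.6097 = 9.7609; the interval is -17.9 ± 9.7609 = (-27.66, -8.14).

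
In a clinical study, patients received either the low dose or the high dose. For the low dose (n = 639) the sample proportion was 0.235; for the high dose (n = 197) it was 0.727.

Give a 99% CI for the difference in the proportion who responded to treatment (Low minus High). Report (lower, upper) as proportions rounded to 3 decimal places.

(-0.584, -0.400)

Each SE is √(p̂(1−p̂)/n): √(0.2350·0.7650/639) = 0.01677 and √(0.7270·0.2730/197) = 0.03174.
SE(p̂₁ − p̂₂) = √(SE₁² + SE₂²) = √(0.0002812329 + 0.0010074276) = 0.03590, since the two samples are independent.
At 99% confidence z* = 2.576; margin = 2.576 × 0.03590 = 0.09248.
The difference is 0.2350 − 0.7270 = -0.4920, so the interval is -0.4920 ± 0.09248 = (-0.584, -0.400).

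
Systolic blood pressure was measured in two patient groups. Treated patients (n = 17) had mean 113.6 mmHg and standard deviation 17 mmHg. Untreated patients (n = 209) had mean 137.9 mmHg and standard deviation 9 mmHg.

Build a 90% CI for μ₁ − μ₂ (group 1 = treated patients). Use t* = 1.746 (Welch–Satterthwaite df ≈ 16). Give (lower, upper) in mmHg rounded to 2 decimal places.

(-31.58, -17.02)

SE₁ = s₁/√n₁ = 17/√17 = 4.1231; SE₂ = 9/√209 = 0.6225.
Independent samples, unequal variances: SE_diff = √(SE₁² + SE₂²) = √(16.99995361 + 0.38750625) = 4.1698.
t* = 1.746, so margin of error = 1.746 × 4.1698 = 7.2805.
Difference in means = 113.6 − 137.9 = -24.3000.
-24.3000 ± 7.2805 → (-31.58, -17.02).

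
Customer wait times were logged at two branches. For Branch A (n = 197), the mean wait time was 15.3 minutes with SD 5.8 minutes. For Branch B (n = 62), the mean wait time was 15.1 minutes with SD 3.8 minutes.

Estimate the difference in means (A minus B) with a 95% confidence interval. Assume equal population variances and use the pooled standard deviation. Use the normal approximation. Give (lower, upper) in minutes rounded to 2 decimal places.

Pooled variance s_p² = [196·5.8² + 61·3.8²] / (197+62−2) = 29.0828, so s_p = 5.3928.
SE_diff = s_p·√(1/n₁ + 1/n₂) = 5.3928·√(1/197 + 1/62) = 0.7853.
z* = 1.960; margin = 1.960 × 0.7853 = 1.5392.
Difference = 15.3 − 15.1 = 0.2000.
0.2000 ± 1.5392 → (-1.34, 1.74).

(-1.34, 1.74)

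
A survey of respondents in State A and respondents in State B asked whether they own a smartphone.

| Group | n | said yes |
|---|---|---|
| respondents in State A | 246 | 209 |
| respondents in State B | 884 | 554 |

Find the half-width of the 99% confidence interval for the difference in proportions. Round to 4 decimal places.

0.0721

p̂₁ = 209/246 = 0.8496 and p̂₂ = 554/884 = 0.6267.
SE₁ = √(p̂₁(1−p̂₁)/n₁) = √(0.8496·0.1504/246) = 0.02279; SE₂ = √(0.6267·0.3733/884) = 0.01627.
Independent samples: SE of the difference = √(SE₁² + SE₂²) = √(0.0005193841 + 0.0002647129) = 0.02800.
z* for 99% confidence is 2.576, so the margin of error is 2.576 × 0.02800 = 0.07213.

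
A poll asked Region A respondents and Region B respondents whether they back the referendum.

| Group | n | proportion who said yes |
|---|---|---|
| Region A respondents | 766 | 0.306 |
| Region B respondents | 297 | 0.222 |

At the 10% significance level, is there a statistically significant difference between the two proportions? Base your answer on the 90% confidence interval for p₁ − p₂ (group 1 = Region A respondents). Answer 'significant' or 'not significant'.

significant

Each SE is √(p̂(1−p̂)/n): √(0.3060·0.6940/766) = 0.01665 and √(0.2220·0.7780/297) = 0.02412.
SE(p̂₁ − p̂₂) = √(SE₁² + SE₂²) = √(0.0002772225 + 0.0005817744) = 0.02931, since the two samples are independent.
At 90% confidence z* = 1.645; margin = 1.645 × 0.02931 = 0.04821.
The difference is 0.3060 − 0.2220 = 0.0840, so the interval is 0.0840 ± 0.04821 = (0.03579, 0.13221).
The interval (0.03579, 0.13221) does not contain 0, so the difference is significant.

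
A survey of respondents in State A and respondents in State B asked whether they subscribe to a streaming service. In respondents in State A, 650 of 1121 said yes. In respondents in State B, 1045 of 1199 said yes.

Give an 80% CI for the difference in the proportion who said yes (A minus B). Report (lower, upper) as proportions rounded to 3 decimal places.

(-0.314, -0.269)

p̂₁ = 650/1121 = 0.5798 and p̂₂ = 1045/1199 = 0.8716.
SE₁ = √(p̂₁(1−p̂₁)/n₁) = √(0.5798·0.4202/1121) = 0.01474; SE₂ = √(0.8716·0.1284/1199) = 0.00966.
Independent samples: SE of the difference = √(SE₁² + SE₂²) = √(0.0002172676 + 0.0000933156) = 0.01762.
z* for 80% confidence is 1.282, so the margin of error is 1.282 × 0.01762 = 0.02259.
Point estimate p̂₁ − p̂₂ = 0.5798 − 0.8716 = -0.2918.
-0.2918 ± 0.02259 → (-0.314, -0.269).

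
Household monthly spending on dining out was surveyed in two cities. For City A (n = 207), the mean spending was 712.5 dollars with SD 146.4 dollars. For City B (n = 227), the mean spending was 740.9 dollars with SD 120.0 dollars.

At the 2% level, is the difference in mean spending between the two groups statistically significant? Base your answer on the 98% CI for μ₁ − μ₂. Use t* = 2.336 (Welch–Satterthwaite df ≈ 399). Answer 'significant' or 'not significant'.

Standard errors of each mean: 146.4/√207 = 10.1755 and 120.0/√227 = 7.9647.
SE(x̄₁ − x̄₂) = √(10.1755² + 7.9647²) = 12.9220 for independent samples with unequal variances.
With t* = 2.336, the margin is 2.336 × 12.9220 = 30.1858.
x̄₁ − x̄₂ = 712.5 − 740.9 = -28.4000; the interval is -28.4000 ± 30.1858 = (-58.5858, 1.7858).
The interval (-58.5858, 1.7858) contains 0, so the difference is not significant.

not significant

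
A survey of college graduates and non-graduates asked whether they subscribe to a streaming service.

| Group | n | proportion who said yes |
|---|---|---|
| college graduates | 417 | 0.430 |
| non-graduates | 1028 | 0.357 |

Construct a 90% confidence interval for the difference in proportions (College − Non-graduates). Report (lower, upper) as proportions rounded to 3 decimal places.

(0.026, 0.120)

SE₁ = √(p̂₁(1−p̂₁)/n₁) = √(0.4300·0.5700/417) = 0.02424; SE₂ = √(0.3570·0.6430/1028) = 0.01494.
Independent samples: SE of the difference = √(SE₁² + SE₂²) = √(0.0005875776 + 0.0002232036) = 0.02847.
z* for 90% confidence is 1.645, so the margin of error is 1.645 × 0.02847 = 0.04683.
Point estimate p̂₁ − p̂₂ = 0.4300 − 0.3570 = 0.0730.
0.0730 ± 0.04683 → (0.026, 0.120).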